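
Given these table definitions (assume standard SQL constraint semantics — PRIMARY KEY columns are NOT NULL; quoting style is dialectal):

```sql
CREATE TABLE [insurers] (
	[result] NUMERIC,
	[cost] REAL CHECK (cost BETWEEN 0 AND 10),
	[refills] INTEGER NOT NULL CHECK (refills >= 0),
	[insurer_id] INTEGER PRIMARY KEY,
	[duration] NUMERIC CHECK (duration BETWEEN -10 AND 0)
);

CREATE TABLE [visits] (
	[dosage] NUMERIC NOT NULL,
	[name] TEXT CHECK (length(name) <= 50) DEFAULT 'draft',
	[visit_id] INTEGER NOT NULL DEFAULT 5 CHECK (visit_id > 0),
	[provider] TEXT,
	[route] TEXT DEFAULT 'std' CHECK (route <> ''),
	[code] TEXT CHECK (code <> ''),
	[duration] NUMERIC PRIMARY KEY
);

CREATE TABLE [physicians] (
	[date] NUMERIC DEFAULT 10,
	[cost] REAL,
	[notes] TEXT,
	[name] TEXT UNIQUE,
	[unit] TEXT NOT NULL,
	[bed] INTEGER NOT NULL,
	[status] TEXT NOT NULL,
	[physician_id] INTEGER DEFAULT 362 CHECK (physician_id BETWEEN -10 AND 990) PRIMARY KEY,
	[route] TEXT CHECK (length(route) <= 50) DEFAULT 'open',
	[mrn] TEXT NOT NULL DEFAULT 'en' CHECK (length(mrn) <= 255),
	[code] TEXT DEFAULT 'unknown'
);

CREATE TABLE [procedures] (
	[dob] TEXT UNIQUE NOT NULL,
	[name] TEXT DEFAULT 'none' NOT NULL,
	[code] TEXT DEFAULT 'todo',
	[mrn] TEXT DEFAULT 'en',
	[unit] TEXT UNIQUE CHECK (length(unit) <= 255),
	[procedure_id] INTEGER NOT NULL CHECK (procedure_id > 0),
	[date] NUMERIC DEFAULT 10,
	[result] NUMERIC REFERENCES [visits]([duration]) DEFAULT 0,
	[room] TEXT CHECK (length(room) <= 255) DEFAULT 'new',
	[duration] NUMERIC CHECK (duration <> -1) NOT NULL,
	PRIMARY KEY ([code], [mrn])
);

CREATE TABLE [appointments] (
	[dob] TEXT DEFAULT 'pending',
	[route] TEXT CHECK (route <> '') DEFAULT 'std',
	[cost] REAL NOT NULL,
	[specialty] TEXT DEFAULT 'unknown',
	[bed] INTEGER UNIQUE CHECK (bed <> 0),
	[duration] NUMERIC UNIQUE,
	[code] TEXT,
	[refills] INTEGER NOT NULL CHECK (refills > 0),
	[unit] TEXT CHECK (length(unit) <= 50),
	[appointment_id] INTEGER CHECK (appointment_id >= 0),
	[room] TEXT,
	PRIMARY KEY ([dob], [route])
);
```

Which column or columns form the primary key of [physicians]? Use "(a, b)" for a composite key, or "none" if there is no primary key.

physician_id

physician_id is declared PRIMARY KEY inline on the column.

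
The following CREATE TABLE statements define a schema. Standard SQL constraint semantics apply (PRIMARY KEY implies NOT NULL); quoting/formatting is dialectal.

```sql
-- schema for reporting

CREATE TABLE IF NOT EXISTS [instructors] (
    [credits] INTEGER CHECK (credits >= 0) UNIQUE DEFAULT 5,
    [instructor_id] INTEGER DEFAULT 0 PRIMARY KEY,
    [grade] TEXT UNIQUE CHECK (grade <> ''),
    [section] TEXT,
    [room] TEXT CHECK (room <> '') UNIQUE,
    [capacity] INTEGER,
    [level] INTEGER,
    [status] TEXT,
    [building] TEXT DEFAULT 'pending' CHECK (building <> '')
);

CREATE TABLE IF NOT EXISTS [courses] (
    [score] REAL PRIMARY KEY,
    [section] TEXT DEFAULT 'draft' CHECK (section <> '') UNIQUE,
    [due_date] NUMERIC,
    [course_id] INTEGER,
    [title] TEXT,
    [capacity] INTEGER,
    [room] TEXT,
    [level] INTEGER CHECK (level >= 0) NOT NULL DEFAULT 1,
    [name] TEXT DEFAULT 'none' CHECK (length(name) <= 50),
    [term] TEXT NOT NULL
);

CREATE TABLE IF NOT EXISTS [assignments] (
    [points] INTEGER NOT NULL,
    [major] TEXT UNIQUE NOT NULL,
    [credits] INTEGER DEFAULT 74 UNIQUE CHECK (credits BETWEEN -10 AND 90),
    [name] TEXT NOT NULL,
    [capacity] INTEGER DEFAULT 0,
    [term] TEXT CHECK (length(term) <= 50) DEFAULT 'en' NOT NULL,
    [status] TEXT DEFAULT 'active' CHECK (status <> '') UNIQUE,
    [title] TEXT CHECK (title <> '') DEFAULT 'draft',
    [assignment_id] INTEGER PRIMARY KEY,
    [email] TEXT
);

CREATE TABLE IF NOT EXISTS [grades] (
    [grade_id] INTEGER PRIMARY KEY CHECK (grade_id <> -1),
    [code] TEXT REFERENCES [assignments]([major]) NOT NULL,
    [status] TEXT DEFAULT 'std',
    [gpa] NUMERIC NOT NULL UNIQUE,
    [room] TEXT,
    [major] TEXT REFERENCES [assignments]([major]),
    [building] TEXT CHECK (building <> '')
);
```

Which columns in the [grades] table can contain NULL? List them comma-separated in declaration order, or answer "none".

status, room, major, building

- grade_id: part of the PRIMARY KEY, which implies NOT NULL → not nullable.
- code: declared NOT NULL → not nullable.
- status: DEFAULT only fills an omitted column; an explicit NULL is still allowed → nullable.
- gpa: declared NOT NULL → not nullable.
- room: no NOT NULL constraint applies → nullable.
- major: a foreign key column may be NULL unless separately constrained → nullable.
- building: CHECK does not forbid NULL (a CHECK constraint passes when its expression is NULL) → nullable.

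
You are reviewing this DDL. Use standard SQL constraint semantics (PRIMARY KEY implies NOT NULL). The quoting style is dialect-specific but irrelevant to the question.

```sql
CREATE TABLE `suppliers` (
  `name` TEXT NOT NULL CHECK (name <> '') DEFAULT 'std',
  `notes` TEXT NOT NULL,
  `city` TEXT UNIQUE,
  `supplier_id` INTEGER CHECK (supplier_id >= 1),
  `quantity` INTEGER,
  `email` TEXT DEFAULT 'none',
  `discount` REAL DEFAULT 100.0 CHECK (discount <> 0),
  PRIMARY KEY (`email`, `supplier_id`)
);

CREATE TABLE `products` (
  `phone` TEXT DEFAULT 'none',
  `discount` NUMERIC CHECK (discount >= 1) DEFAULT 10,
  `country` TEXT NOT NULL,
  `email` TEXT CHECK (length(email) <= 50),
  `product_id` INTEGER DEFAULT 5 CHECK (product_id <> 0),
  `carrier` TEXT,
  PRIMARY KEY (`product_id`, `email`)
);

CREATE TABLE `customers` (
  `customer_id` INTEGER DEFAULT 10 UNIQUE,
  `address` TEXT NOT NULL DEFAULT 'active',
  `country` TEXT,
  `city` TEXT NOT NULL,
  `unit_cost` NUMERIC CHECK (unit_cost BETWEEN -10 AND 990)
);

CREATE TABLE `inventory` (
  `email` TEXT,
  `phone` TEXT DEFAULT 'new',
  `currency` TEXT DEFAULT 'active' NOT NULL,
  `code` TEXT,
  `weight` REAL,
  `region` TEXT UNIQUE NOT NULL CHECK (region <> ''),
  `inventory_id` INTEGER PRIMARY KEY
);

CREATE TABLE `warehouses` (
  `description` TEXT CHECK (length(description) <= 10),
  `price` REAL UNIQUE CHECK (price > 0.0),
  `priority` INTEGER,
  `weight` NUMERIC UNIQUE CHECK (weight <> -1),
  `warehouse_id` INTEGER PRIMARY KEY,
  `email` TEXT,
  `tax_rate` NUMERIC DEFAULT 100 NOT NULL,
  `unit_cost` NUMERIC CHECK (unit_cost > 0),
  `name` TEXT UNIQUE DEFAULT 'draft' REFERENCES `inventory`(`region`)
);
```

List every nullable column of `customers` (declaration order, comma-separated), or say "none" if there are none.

customer_id, country, unit_cost

- customer_id: UNIQUE does not imply NOT NULL → nullable.
- address: declared NOT NULL → not nullable.
- country: no NOT NULL constraint applies → nullable.
- city: declared NOT NULL → not nullable.
- unit_cost: CHECK does not forbid NULL (a CHECK constraint passes when its expression is NULL) → nullable.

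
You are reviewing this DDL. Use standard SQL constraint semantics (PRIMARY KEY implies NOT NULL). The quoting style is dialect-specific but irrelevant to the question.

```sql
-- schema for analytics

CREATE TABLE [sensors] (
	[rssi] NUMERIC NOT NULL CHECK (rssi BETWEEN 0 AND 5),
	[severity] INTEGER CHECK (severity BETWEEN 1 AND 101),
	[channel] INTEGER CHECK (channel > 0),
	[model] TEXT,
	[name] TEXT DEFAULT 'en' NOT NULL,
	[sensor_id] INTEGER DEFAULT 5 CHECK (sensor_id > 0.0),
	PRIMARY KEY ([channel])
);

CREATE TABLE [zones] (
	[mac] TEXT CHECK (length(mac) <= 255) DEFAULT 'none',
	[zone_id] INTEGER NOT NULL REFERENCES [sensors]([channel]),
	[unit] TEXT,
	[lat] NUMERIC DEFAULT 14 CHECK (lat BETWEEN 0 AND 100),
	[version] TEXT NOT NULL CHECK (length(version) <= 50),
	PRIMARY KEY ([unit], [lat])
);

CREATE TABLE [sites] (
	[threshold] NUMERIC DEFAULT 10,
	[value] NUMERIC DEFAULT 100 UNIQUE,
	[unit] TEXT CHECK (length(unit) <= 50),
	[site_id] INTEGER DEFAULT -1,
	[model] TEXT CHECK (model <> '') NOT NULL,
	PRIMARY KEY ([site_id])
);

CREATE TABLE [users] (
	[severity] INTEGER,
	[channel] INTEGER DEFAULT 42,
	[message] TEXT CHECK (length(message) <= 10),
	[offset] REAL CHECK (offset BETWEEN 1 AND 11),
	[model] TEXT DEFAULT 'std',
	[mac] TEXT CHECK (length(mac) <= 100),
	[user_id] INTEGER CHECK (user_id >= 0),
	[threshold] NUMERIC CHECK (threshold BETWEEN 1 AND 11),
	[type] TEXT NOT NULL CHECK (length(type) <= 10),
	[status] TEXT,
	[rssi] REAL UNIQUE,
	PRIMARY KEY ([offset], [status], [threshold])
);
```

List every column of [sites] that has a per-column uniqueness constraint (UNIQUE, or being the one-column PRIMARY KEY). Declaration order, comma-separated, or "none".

- threshold: no UNIQUE or single-column PK constraint.
- value: declared UNIQUE → unique.
- unit: no UNIQUE or single-column PK constraint.
- site_id: single-column PRIMARY KEY → unique.
- model: no UNIQUE or single-column PK constraint.

value, site_id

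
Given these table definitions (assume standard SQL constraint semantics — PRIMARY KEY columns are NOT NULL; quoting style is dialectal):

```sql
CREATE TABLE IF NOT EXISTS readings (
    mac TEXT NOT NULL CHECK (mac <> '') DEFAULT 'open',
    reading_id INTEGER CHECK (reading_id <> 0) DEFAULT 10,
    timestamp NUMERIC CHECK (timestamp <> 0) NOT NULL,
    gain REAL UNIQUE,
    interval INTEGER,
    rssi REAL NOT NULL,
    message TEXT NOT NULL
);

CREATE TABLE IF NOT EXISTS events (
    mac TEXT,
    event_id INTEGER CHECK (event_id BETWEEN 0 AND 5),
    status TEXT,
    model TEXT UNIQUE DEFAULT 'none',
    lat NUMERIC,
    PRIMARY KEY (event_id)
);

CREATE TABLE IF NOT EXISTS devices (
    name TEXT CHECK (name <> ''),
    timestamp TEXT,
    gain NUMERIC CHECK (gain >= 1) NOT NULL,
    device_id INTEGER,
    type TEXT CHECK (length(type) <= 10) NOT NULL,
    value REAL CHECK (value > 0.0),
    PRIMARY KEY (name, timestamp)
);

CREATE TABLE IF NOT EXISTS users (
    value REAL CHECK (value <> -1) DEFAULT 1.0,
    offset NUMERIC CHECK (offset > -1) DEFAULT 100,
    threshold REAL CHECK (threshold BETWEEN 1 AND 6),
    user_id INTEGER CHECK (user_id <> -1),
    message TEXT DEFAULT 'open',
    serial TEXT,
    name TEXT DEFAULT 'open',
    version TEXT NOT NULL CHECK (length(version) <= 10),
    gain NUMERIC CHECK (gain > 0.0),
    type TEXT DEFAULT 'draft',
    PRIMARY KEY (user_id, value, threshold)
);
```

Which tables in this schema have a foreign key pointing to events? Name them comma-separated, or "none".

none

No REFERENCES clause anywhere in the schema names events.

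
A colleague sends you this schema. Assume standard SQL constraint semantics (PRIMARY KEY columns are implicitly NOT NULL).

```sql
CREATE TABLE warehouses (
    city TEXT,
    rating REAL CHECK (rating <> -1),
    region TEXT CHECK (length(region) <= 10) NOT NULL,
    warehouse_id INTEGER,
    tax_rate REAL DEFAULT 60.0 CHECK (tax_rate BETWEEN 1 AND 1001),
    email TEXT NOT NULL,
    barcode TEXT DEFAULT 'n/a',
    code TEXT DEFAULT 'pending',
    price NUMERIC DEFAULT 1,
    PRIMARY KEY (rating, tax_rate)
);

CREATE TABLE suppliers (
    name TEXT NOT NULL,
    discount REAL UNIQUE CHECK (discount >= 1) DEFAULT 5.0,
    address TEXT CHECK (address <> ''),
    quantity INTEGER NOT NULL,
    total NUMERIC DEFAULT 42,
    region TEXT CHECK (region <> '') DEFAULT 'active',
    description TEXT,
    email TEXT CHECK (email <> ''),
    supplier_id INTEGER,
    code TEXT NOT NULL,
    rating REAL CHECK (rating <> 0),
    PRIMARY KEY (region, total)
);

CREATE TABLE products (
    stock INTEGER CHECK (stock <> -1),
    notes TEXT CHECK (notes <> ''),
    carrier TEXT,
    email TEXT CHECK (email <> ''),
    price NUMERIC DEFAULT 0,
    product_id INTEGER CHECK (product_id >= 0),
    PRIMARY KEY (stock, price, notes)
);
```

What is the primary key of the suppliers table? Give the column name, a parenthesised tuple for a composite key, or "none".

A table-level PRIMARY KEY clause names 2 columns: region, total.
This is a composite key — the combination is unique, not each column individually.

(region, total)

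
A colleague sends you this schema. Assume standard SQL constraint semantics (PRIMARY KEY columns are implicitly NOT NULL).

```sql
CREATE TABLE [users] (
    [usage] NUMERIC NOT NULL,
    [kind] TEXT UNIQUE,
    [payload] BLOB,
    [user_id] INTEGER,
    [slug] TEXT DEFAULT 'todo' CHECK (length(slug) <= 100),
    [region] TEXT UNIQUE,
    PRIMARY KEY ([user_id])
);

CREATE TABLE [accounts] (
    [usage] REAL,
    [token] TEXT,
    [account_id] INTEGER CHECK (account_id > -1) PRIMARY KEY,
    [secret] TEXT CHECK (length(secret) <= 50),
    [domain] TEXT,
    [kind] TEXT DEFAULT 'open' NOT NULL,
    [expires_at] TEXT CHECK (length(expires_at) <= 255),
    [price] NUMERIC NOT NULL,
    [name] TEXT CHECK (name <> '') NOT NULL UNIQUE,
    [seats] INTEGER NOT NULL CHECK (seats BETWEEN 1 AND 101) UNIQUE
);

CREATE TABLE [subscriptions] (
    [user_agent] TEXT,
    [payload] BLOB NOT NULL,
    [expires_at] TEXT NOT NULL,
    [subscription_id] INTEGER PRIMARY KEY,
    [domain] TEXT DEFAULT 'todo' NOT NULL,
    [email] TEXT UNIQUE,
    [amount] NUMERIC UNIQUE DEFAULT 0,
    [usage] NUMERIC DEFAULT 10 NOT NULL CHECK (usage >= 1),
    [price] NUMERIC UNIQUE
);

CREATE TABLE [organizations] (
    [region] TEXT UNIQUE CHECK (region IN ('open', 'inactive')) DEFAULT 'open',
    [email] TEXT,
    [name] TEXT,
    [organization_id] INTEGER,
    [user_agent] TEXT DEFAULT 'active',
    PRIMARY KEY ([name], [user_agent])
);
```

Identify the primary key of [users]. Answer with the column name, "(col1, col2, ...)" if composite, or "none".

user_id

user_id is declared PRIMARY KEY as a table-level PRIMARY KEY clause.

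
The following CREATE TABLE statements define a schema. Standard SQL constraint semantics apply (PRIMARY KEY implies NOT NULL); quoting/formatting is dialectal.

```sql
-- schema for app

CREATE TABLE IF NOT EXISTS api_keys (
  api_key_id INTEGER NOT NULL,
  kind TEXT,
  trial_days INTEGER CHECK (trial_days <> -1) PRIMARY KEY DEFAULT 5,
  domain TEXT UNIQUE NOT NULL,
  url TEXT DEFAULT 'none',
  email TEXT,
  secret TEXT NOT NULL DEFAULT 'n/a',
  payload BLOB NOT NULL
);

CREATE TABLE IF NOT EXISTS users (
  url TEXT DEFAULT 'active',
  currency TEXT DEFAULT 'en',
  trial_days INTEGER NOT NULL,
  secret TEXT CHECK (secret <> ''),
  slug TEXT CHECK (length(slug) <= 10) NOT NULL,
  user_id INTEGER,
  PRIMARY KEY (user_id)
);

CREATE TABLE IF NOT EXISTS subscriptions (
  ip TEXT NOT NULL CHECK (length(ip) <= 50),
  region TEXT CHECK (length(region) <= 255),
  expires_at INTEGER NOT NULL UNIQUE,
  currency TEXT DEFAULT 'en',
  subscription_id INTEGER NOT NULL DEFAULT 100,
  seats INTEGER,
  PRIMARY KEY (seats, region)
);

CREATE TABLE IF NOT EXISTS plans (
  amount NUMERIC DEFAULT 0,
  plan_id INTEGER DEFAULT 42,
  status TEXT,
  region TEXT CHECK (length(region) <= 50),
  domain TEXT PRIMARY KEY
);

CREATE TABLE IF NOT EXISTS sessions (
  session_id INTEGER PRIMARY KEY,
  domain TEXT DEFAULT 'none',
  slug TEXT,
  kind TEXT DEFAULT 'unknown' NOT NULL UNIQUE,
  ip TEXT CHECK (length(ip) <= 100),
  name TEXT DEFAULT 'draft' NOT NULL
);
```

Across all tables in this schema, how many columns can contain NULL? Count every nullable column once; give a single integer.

14

api_keys: 3 nullable (kind, url, email — PK (trial_days) and explicit NOT NULL columns excluded).
users: 3 nullable (url, currency, secret — PK (user_id) and explicit NOT NULL columns excluded).
subscriptions: 1 nullable (currency — PK (seats, region) and explicit NOT NULL columns excluded).
plans: 4 nullable (amount, plan_id, status, region — PK (domain) and explicit NOT NULL columns excluded).
sessions: 3 nullable (domain, slug, ip — PK (session_id) and explicit NOT NULL columns excluded).
Total: 3 + 3 + 1 + 4 + 3 = 14.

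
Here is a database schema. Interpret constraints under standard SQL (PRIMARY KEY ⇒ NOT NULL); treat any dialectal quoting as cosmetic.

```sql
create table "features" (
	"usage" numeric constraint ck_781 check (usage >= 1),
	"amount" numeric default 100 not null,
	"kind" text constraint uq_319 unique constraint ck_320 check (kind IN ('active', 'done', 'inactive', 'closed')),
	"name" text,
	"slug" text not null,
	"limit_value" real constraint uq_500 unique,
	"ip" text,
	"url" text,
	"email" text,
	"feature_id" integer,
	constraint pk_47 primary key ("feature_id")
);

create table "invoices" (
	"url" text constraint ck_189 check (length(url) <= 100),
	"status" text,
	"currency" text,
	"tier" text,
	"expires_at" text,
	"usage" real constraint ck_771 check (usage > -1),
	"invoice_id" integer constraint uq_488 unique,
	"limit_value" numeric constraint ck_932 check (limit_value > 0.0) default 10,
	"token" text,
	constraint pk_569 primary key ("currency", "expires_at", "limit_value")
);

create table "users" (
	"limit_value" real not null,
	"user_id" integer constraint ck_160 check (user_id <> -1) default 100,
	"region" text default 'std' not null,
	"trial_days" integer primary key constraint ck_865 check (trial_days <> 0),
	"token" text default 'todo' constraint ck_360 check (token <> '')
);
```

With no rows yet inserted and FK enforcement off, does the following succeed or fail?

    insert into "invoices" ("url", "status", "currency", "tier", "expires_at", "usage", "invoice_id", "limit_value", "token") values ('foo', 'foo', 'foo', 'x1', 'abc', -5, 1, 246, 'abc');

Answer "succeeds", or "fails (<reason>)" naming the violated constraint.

The value -5 for usage violates CHECK (usage > -1).

fails (CHECK on usage)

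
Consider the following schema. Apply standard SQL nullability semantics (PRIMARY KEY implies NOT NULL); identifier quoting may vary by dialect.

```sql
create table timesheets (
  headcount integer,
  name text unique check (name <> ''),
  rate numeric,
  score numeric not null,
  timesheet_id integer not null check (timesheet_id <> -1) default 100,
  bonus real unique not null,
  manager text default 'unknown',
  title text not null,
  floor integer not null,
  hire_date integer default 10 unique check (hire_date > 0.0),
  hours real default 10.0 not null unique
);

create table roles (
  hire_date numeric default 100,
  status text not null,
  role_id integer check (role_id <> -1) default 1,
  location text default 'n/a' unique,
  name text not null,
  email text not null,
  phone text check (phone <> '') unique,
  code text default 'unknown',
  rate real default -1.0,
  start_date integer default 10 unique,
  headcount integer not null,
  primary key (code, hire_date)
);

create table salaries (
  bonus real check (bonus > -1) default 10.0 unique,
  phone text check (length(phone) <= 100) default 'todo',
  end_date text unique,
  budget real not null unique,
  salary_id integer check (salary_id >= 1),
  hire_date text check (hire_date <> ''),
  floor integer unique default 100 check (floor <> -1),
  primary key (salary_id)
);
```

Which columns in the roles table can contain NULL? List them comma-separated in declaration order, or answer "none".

role_id, location, phone, rate, start_date

- hire_date: part of the PRIMARY KEY, which implies NOT NULL → not nullable.
- status: declared NOT NULL → not nullable.
- role_id: CHECK does not forbid NULL (a CHECK constraint passes when its expression is NULL) → nullable.
- location: UNIQUE does not imply NOT NULL → nullable.
- name: declared NOT NULL → not nullable.
- email: declared NOT NULL → not nullable.
- phone: CHECK does not forbid NULL (a CHECK constraint passes when its expression is NULL) → nullable.
- code: part of the PRIMARY KEY, which implies NOT NULL → not nullable.
- rate: DEFAULT only fills an omitted column; an explicit NULL is still allowed → nullable.
- start_date: UNIQUE does not imply NOT NULL → nullable.
- headcount: declared NOT NULL → not nullable.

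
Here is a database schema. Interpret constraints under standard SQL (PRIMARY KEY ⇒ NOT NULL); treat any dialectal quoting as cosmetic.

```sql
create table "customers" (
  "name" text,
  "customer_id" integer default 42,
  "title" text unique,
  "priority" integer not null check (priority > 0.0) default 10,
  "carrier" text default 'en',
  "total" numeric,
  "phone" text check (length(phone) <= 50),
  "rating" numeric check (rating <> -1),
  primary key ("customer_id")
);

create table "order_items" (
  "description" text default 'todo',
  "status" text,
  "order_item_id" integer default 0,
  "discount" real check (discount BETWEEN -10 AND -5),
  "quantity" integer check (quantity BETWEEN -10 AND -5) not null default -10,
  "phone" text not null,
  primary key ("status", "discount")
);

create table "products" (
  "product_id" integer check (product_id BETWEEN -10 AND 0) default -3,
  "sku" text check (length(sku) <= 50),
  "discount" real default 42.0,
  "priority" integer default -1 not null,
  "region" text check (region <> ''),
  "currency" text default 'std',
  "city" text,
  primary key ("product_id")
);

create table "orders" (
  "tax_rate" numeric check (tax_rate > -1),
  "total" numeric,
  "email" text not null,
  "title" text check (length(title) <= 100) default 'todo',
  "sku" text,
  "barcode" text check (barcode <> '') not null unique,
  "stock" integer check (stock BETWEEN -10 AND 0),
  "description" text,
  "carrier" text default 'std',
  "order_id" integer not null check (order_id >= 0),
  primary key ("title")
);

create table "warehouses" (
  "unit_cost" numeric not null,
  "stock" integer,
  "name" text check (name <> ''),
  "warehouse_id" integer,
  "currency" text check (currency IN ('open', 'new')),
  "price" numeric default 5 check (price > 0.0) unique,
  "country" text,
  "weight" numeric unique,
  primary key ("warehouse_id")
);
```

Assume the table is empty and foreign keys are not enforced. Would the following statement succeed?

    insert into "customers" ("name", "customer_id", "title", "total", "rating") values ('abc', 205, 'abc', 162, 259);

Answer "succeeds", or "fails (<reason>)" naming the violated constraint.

NOT NULL columns: customer_id is supplied; priority defaults to 10.
CHECK constraints: 259 satisfies (rating <> -1).
No constraint is violated.

succeeds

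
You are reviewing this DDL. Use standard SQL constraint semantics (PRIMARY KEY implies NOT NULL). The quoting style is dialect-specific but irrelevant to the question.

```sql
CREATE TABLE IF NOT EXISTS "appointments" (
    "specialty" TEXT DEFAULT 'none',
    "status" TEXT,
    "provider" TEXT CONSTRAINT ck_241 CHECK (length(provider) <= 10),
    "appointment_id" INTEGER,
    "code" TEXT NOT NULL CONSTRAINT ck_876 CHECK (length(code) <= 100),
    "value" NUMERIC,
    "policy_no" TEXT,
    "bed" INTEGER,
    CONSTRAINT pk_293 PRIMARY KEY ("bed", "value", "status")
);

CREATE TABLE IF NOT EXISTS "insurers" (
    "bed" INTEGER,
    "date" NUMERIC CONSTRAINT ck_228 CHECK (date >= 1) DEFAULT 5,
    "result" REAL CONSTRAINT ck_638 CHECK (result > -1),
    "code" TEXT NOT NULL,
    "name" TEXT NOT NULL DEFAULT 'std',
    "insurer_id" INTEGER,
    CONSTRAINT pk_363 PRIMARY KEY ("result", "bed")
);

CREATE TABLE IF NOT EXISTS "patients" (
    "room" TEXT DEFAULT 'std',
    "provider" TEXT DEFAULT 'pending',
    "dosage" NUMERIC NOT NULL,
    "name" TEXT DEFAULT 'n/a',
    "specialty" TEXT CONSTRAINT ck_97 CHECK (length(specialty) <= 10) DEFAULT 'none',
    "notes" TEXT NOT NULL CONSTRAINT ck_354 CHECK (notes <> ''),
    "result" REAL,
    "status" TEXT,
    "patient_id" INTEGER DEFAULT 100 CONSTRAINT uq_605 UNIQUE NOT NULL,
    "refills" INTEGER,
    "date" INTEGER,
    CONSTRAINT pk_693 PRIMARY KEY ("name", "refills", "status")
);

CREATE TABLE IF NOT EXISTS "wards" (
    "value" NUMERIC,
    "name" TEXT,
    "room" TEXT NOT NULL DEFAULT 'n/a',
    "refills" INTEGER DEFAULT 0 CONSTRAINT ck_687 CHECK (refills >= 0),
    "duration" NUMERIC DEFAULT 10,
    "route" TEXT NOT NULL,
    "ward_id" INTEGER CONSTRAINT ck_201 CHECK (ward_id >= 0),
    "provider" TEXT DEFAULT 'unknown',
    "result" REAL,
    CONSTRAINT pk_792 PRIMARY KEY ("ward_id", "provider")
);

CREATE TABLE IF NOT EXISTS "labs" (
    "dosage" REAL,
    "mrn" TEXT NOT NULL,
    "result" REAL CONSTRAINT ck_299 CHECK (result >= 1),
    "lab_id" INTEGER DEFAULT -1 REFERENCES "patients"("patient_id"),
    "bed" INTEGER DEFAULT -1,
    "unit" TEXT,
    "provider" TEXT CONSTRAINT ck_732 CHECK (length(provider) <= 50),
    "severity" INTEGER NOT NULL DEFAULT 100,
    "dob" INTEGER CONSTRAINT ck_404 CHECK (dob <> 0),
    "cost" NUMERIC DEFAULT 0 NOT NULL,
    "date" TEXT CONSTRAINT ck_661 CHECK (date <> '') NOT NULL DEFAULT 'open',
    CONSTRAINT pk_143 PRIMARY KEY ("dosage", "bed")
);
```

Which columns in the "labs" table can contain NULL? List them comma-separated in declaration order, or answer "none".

- dosage: part of the PRIMARY KEY, which implies NOT NULL → not nullable.
- mrn: declared NOT NULL → not nullable.
- result: CHECK does not forbid NULL (a CHECK constraint passes when its expression is NULL) → nullable.
- lab_id: a foreign key column may be NULL unless separately constrained → nullable.
- bed: part of the PRIMARY KEY, which implies NOT NULL → not nullable.
- unit: no NOT NULL constraint applies → nullable.
- provider: CHECK does not forbid NULL (a CHECK constraint passes when its expression is NULL) → nullable.
- severity: declared NOT NULL → not nullable.
- dob: CHECK does not forbid NULL (a CHECK constraint passes when its expression is NULL) → nullable.
- cost: declared NOT NULL → not nullable.
- date: declared NOT NULL → not nullable.

result, lab_id, unit, provider, dob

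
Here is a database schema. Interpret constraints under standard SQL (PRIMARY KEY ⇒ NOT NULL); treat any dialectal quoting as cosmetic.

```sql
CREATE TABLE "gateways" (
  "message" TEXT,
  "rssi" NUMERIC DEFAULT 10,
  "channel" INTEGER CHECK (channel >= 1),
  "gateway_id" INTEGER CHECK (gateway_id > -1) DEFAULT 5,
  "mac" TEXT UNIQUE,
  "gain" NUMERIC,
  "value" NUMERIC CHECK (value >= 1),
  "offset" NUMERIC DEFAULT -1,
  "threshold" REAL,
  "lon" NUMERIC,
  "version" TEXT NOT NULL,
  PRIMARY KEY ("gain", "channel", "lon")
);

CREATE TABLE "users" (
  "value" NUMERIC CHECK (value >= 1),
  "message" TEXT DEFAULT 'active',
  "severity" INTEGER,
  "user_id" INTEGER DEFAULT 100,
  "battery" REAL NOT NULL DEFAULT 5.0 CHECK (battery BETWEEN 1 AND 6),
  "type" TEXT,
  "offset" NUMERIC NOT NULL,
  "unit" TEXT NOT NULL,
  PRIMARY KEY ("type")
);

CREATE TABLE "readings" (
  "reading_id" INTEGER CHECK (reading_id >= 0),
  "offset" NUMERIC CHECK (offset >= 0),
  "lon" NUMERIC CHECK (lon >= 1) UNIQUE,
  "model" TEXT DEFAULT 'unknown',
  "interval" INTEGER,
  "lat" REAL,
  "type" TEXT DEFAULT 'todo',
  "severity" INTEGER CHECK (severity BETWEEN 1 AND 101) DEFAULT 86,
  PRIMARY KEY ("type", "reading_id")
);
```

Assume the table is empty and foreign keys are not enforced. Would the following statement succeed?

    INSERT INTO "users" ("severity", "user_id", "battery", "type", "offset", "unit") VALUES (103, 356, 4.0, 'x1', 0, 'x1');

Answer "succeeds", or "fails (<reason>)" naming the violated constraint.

NOT NULL columns: battery is supplied; offset is supplied; type is supplied; unit is supplied.
CHECK constraints: 4.0 satisfies (battery BETWEEN 1 AND 6).
No constraint is violated.

succeeds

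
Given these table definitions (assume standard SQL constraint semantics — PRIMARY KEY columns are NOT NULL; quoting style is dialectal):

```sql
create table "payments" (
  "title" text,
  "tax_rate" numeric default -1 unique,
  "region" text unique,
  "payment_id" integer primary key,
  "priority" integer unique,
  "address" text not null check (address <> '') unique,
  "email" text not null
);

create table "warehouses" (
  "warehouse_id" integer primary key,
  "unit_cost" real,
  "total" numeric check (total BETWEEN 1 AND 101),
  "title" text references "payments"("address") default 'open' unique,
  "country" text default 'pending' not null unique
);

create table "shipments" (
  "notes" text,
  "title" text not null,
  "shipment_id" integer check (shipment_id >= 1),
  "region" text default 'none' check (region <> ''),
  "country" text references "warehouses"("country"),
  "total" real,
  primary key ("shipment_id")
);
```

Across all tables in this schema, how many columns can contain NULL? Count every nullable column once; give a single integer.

payments: 4 nullable (title, tax_rate, region, priority — PK (payment_id) and explicit NOT NULL columns excluded).
warehouses: 3 nullable (unit_cost, total, title — PK (warehouse_id) and explicit NOT NULL columns excluded).
shipments: 4 nullable (notes, region, country, total — PK (shipment_id) and explicit NOT NULL columns excluded).
Total: 4 + 3 + 4 = 11.

11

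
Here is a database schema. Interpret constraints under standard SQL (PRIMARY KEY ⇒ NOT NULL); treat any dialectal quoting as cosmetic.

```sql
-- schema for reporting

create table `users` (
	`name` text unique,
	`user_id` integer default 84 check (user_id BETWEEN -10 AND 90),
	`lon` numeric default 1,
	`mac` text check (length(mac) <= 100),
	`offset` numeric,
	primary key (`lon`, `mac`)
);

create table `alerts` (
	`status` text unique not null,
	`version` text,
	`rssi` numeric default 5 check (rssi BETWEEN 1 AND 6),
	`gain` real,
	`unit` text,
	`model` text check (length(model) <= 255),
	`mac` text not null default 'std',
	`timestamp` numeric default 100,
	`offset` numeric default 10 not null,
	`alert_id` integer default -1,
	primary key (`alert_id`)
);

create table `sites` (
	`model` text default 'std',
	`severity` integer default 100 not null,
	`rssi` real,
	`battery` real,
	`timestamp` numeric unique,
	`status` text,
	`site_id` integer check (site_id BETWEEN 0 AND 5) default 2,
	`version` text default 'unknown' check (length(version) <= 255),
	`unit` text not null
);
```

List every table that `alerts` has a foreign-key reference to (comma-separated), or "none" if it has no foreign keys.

none

No column in alerts has a REFERENCES clause.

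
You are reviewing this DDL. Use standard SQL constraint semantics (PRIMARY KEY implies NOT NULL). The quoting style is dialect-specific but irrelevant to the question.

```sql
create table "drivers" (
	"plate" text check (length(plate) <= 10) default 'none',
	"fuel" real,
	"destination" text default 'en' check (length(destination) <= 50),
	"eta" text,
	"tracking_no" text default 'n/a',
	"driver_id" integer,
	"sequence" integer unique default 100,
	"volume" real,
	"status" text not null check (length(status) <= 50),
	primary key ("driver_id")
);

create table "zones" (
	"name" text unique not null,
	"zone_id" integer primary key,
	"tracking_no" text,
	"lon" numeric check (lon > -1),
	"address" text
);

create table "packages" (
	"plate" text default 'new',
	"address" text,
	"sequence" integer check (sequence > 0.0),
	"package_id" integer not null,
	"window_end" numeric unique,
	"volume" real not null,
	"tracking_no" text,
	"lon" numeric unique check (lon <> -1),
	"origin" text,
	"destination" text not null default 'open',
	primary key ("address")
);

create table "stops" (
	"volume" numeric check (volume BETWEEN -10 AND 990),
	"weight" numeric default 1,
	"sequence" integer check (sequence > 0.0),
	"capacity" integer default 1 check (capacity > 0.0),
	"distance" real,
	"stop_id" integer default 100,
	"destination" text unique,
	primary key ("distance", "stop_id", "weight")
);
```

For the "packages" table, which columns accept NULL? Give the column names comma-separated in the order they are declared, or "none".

- plate: DEFAULT only fills an omitted column; an explicit NULL is still allowed → nullable.
- address: part of the PRIMARY KEY, which implies NOT NULL → not nullable.
- sequence: CHECK does not forbid NULL (a CHECK constraint passes when its expression is NULL) → nullable.
- package_id: declared NOT NULL → not nullable.
- window_end: UNIQUE does not imply NOT NULL → nullable.
- volume: declared NOT NULL → not nullable.
- tracking_no: no NOT NULL constraint applies → nullable.
- lon: CHECK does not forbid NULL (a CHECK constraint passes when its expression is NULL) → nullable.
- origin: no NOT NULL constraint applies → nullable.
- destination: declared NOT NULL → not nullable.

plate, sequence, window_end, tracking_no, lon, origin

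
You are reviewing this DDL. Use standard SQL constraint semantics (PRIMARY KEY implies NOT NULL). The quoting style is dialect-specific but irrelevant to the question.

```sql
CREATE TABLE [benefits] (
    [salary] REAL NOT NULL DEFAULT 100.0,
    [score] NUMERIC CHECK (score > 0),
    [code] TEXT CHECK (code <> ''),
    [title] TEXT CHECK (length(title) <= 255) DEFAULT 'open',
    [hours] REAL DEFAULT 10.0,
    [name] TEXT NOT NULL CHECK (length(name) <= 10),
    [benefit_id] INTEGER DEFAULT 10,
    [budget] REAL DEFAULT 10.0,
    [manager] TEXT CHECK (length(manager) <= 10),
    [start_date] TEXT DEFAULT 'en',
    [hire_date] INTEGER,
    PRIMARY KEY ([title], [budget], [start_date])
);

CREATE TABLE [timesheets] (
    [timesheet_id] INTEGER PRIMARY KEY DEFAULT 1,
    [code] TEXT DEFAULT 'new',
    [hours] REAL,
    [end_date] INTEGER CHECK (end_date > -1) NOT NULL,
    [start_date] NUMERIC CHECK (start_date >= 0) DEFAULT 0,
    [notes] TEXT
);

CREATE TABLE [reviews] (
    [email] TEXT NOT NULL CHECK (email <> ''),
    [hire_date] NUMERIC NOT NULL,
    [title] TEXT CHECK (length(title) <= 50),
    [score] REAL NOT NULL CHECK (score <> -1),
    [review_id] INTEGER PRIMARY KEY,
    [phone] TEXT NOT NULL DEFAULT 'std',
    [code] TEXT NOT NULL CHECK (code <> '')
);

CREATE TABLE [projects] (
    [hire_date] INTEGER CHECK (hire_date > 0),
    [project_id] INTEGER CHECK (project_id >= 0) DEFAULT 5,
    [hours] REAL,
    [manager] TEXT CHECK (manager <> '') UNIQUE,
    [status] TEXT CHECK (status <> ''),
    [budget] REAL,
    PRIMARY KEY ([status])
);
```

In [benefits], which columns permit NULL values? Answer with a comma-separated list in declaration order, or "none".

- salary: declared NOT NULL → not nullable.
- score: CHECK does not forbid NULL (a CHECK constraint passes when its expression is NULL) → nullable.
- code: CHECK does not forbid NULL (a CHECK constraint passes when its expression is NULL) → nullable.
- title: part of the PRIMARY KEY, which implies NOT NULL → not nullable.
- hours: DEFAULT only fills an omitted column; an explicit NULL is still allowed → nullable.
- name: declared NOT NULL → not nullable.
- benefit_id: DEFAULT only fills an omitted column; an explicit NULL is still allowed → nullable.
- budget: part of the PRIMARY KEY, which implies NOT NULL → not nullable.
- manager: CHECK does not forbid NULL (a CHECK constraint passes when its expression is NULL) → nullable.
- start_date: part of the PRIMARY KEY, which implies NOT NULL → not nullable.
- hire_date: no NOT NULL constraint applies → nullable.

score, code, hours, benefit_id, manager, hire_date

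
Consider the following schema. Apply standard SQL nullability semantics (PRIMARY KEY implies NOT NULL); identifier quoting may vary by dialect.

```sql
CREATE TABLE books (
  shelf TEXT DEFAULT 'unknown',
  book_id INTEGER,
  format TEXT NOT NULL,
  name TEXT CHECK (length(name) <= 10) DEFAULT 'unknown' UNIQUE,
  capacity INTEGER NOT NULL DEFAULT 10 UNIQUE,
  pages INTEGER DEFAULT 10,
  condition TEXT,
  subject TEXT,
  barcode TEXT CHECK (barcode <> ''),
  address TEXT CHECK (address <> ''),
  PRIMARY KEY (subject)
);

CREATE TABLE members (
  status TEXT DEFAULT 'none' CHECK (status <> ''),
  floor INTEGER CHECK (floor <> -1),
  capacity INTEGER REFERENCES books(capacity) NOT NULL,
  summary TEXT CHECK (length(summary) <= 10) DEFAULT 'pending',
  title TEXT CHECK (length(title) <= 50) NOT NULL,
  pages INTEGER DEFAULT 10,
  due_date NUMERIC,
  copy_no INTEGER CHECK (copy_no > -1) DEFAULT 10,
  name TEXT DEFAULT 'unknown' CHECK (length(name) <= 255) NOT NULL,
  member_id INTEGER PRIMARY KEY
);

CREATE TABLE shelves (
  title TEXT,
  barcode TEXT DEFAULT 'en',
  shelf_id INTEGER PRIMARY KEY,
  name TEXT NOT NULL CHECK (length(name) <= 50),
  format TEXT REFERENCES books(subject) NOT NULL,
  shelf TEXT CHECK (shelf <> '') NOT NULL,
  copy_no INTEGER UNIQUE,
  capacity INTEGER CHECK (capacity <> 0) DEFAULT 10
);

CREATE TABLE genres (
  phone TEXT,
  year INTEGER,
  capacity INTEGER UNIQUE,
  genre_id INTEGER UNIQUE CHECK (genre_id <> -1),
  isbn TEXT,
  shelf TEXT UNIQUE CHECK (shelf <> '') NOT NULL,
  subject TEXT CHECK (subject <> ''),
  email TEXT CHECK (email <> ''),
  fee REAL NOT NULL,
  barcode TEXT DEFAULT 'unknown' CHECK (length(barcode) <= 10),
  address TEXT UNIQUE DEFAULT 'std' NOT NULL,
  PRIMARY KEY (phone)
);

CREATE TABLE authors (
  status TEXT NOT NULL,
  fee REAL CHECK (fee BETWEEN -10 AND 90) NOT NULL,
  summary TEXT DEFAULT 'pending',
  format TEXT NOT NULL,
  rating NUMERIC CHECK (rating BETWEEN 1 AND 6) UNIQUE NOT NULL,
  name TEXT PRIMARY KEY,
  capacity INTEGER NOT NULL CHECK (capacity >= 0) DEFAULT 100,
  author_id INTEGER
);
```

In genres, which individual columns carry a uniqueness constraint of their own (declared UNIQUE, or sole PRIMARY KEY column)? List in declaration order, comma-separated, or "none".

phone, capacity, genre_id, shelf, address

- phone: single-column PRIMARY KEY → unique.
- year: no UNIQUE or single-column PK constraint.
- capacity: declared UNIQUE → unique.
- genre_id: declared UNIQUE → unique.
- isbn: no UNIQUE or single-column PK constraint.
- shelf: declared UNIQUE → unique.
- subject: no UNIQUE or single-column PK constraint.
- email: no UNIQUE or single-column PK constraint.
- fee: no UNIQUE or single-column PK constraint.
- barcode: no UNIQUE or single-column PK constraint.
- address: declared UNIQUE → unique.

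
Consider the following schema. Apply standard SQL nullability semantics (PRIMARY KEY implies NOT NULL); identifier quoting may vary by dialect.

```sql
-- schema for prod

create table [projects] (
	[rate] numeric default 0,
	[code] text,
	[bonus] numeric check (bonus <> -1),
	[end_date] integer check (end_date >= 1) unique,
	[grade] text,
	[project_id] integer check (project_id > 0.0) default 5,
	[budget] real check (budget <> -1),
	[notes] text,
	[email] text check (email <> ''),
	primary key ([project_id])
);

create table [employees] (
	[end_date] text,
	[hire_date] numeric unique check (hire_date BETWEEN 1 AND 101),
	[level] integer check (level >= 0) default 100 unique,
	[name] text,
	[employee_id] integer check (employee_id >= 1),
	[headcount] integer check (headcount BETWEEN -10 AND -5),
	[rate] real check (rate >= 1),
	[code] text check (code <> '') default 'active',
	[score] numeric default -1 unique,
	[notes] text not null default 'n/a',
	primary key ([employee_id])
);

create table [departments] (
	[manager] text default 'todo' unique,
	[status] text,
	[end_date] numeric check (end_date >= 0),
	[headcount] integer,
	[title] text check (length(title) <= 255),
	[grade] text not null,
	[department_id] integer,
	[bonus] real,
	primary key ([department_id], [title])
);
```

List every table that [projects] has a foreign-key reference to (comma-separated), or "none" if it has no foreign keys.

none

No column in projects has a REFERENCES clause.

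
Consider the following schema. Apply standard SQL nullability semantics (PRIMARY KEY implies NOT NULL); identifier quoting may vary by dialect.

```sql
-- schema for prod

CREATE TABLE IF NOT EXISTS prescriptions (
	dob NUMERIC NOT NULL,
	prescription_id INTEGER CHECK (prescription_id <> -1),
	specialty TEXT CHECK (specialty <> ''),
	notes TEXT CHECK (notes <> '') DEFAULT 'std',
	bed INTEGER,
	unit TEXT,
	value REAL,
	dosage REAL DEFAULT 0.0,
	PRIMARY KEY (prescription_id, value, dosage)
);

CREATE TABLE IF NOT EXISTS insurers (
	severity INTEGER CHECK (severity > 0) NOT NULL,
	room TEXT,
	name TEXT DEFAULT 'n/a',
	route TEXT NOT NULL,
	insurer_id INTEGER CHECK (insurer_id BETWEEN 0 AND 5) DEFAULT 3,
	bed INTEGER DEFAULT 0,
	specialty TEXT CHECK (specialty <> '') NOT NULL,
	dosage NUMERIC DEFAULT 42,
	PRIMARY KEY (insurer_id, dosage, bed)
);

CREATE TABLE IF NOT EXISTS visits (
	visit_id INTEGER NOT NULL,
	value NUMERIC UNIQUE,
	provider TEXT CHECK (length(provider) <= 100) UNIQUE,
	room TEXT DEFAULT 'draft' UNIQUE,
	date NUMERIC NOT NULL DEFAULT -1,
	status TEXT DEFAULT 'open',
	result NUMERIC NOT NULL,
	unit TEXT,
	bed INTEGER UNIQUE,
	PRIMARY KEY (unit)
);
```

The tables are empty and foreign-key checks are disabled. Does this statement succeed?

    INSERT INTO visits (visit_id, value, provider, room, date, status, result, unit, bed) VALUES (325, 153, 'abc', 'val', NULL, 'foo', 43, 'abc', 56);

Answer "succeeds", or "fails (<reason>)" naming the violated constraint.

fails (NOT NULL on date)

date is explicitly set to NULL, but date is declared NOT NULL.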